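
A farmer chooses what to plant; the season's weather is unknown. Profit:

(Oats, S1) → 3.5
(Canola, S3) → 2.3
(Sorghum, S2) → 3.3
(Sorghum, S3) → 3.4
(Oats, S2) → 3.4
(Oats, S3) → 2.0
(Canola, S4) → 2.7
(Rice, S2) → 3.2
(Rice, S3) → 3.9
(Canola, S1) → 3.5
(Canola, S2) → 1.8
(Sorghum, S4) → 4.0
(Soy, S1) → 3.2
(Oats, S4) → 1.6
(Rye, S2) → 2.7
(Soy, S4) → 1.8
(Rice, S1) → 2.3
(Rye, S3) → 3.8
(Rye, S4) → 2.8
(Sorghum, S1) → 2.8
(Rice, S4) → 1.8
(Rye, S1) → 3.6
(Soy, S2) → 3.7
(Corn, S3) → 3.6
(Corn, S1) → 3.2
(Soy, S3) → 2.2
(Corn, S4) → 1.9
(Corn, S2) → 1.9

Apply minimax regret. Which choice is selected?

Sorghum

Column bests: S1=3.6, S2=3.7, S3=3.9, S4=4.0.
Sorghum regrets: 0.8, 0.4, 0.5, 0.0 → max 0.8
Rye regrets: 0.0, 1.0, 0.1, 1.2 → max 1.2
Oats regrets: 0.1, 0.3, 1.9, 2.4 → max 2.4
Soy regrets: 0.4, 0.0, 1.7, 2.2 → max 2.2
Rice regrets: 1.3, 0.5, 0.0, 2.2 → max 2.2
Canola regrets: 0.1, 1.9, 1.6, 1.3 → max 1.9
Corn regrets: 0.4, 1.8, 0.3, 2.1 → max 2.1
Smallest max regret = 0.8 → Sorghum.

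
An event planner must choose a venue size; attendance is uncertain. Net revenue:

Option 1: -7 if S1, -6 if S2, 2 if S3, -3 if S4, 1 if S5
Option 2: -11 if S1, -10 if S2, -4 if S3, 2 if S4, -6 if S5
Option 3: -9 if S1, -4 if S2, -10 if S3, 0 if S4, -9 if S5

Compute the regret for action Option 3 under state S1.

2

Best payoff under S1 is -7.
Regret = -7 − (-9) = 2.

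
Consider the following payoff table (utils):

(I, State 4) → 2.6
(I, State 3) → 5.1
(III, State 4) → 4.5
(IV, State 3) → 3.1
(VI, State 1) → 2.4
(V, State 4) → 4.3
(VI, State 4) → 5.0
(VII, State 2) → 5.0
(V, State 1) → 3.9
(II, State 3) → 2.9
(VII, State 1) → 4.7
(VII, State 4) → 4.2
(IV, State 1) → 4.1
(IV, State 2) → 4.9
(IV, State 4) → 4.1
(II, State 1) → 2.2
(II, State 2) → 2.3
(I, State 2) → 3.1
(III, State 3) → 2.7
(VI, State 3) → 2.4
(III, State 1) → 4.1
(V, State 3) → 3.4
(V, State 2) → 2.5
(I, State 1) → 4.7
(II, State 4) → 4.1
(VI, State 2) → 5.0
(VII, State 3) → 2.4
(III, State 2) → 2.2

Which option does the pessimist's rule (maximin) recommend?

Row minima: I=2.6, II=2.2, III=2.2, IV=3.1, V=2.5, VI=2.4, VII=2.4
Best worst-case = 3.1 → IV.

IV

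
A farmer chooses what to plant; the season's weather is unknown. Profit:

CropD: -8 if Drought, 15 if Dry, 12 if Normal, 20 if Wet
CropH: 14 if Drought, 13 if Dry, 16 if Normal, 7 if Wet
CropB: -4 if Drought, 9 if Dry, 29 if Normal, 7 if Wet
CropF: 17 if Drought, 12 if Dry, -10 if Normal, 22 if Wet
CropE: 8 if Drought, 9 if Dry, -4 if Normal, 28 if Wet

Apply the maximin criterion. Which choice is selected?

Row minima: CropD=-8, CropH=7, CropB=-4, CropF=-10, CropE=-4
Best worst-case = 7 → CropH.

CropH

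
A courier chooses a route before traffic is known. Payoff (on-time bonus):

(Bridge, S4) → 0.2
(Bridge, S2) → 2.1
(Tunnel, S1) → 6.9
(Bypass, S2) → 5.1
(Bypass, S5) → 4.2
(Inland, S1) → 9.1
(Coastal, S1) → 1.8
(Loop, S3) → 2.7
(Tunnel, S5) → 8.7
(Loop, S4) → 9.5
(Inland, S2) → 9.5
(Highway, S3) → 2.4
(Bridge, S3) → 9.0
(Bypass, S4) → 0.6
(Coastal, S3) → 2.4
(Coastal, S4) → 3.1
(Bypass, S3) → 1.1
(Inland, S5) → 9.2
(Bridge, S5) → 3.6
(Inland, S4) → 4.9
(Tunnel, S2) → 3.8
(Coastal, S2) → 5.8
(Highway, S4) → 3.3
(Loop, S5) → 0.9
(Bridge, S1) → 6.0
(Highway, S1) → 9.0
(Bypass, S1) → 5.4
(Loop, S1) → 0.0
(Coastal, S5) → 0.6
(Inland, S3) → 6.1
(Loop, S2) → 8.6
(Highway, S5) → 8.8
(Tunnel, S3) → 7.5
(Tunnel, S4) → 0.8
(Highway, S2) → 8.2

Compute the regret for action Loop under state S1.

Best payoff under S1 is 9.1.
Regret = 9.1 − 0.0 = 9.1.

9.1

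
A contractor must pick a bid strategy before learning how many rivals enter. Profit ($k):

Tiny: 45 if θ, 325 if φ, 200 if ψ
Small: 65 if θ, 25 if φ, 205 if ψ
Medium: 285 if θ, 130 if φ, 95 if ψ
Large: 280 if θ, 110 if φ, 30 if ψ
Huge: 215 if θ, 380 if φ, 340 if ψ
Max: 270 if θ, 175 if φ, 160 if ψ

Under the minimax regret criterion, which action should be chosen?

Huge

Column bests: θ=285, φ=380, ψ=340.
Tiny regrets: 240, 55, 140 → max 240
Small regrets: 220, 355, 135 → max 355
Medium regrets: 0, 250, 245 → max 250
Large regrets: 5, 270, 310 → max 310
Huge regrets: 70, 0, 0 → max 70
Max regrets: 15, 205, 180 → max 205
Smallest max regret = 70 → Huge.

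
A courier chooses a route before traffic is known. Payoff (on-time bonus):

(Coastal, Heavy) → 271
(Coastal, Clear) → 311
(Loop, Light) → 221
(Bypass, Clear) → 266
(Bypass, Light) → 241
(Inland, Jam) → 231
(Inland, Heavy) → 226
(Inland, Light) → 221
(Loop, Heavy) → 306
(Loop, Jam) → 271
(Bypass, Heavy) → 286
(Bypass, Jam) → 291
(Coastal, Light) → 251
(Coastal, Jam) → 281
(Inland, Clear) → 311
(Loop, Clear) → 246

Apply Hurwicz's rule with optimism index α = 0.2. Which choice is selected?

Coastal: 0.2·311 + 0.8·251 = 263
Inland: 0.2·311 + 0.8·221 = 239
Bypass: 0.2·291 + 0.8·241 = 251
Loop: 0.2·306 + 0.8·221 = 238
Highest Hurwicz score = 263 → Coastal.

Coastal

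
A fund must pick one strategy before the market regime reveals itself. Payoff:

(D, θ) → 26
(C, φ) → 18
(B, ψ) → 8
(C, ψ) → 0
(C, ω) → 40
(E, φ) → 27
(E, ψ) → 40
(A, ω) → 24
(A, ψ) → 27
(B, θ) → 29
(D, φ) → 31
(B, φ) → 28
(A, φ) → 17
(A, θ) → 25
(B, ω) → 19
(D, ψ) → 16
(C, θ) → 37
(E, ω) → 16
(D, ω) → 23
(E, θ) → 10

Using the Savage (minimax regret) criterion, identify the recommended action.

Column bests: θ=37, φ=31, ψ=40, ω=40.
A regrets: 12, 14, 13, 16 → max 16
B regrets: 8, 3, 32, 21 → max 32
C regrets: 0, 13, 40, 0 → max 40
D regrets: 11, 0, 24, 17 → max 24
E regrets: 27, 4, 0, 24 → max 27
Smallest max regret = 16 → A.

A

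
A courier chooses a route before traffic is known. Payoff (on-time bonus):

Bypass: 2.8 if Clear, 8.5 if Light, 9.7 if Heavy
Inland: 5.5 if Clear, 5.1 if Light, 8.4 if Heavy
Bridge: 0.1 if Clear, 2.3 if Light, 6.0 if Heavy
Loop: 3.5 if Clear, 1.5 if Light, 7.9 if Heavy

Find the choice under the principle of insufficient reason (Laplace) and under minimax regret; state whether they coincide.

laplace → Bypass; minimax regret → Bypass (agree)

Row averages: Bypass=7, Inland=19/3, Bridge=2.8, Loop=4.3
Highest average = 7 → Bypass.
Column bests: Clear=5.5, Light=8.5, Heavy=9.7.
Bypass regrets: 2.7, 0.0, 0.0 → max 2.7
Inland regrets: 0.0, 3.4, 1.3 → max 3.4
Bridge regrets: 5.4, 6.2, 3.7 → max 6.2
Loop regrets: 2.0, 7.0, 1.8 → max 7.0
Smallest max regret = 2.7 → Bypass.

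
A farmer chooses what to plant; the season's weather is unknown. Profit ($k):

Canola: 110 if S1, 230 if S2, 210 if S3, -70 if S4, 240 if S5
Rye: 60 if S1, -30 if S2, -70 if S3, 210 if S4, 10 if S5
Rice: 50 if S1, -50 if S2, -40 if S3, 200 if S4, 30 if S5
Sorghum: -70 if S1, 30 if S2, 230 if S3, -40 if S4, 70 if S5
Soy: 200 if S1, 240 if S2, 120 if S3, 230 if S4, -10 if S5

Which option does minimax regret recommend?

Column bests: S1=200, S2=240, S3=230, S4=230, S5=240.
Canola regrets: 90, 10, 20, 300, 0 → max 300
Rye regrets: 140, 270, 300, 20, 230 → max 300
Rice regrets: 150, 290, 270, 30, 210 → max 290
Sorghum regrets: 270, 210, 0, 270, 170 → max 270
Soy regrets: 0, 0, 110, 0, 250 → max 250
Smallest max regret = 250 → Soy.

Soy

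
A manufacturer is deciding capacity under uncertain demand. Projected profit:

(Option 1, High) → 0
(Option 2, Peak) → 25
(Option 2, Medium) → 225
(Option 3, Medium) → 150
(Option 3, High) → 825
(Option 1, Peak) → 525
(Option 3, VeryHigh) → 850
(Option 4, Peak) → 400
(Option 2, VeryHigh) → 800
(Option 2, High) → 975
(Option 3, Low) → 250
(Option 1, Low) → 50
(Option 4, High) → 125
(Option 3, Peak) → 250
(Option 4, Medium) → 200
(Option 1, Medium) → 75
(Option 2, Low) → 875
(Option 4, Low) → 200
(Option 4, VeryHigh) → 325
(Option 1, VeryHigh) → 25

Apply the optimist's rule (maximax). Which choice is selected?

Row maxima: Option 1=525, Option 2=975, Option 3=850, Option 4=400
Best best-case = 975 → Option 2.

Option 2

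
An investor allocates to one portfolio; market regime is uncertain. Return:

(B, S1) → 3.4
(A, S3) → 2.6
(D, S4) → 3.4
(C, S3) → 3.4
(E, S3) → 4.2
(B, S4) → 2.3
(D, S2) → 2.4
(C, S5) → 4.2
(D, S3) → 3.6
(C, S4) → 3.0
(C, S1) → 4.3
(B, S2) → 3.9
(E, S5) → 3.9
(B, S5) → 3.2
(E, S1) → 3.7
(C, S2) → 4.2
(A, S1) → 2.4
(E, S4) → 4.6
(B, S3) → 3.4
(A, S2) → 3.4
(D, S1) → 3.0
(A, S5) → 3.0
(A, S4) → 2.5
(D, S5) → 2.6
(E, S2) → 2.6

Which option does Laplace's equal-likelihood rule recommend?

C

Row averages: A=2.78, B=3.24, C=3.82, D=3, E=3.8
Highest average = 3.82 → C.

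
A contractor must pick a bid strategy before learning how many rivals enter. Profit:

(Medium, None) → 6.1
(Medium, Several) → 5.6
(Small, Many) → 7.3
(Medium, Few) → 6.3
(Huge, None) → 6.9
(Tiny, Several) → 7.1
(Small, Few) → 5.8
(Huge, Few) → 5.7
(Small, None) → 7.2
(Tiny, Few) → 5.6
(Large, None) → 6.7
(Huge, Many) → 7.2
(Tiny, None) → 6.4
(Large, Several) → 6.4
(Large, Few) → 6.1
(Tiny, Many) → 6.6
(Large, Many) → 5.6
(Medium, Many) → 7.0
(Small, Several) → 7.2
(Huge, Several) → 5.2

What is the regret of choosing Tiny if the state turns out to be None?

Best payoff under None is 7.2.
Regret = 7.2 − 6.4 = 0.8.

0.8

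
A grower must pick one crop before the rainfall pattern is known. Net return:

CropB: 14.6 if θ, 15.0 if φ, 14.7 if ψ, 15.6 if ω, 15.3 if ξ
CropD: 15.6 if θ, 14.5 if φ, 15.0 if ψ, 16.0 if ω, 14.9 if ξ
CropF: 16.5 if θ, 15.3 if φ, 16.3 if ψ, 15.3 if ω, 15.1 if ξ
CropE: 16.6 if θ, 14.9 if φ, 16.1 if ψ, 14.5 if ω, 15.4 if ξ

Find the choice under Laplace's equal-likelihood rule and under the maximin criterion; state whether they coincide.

laplace → CropF; maximin → CropF (agree)

Row averages: CropB=15.04, CropD=15.2, CropF=15.7, CropE=15.5
Highest average = 15.7 → CropF.
Row minima: CropB=14.6, CropD=14.5, CropF=15.1, CropE=14.5
Best worst-case = 15.1 → CropF.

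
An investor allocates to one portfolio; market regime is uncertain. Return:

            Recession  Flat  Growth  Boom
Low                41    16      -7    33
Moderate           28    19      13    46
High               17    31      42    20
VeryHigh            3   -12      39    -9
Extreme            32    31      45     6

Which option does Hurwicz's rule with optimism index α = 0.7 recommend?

Moderate

Low: 0.7·41 + 0.3·(-7) = 26.6
Moderate: 0.7·46 + 0.3·13 = 36.1
High: 0.7·42 + 0.3·17 = 34.5
VeryHigh: 0.7·39 + 0.3·(-12) = 23.7
Extreme: 0.7·45 + 0.3·6 = 33.3
Highest Hurwicz score = 36.1 → Moderate.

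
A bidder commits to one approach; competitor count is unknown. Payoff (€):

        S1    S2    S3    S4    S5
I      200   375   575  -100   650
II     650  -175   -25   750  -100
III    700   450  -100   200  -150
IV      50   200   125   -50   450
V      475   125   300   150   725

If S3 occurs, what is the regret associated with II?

Best payoff under S3 is 575.
Regret = 575 − (-25) = 600.

600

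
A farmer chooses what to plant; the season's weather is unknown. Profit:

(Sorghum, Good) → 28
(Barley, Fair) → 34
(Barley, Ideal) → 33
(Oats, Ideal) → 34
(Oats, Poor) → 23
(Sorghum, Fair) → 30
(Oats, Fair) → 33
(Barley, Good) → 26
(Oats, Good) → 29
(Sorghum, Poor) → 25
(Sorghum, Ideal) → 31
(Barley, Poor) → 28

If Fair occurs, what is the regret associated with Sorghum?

4

Best payoff under Fair is 34.
Regret = 34 − 30 = 4.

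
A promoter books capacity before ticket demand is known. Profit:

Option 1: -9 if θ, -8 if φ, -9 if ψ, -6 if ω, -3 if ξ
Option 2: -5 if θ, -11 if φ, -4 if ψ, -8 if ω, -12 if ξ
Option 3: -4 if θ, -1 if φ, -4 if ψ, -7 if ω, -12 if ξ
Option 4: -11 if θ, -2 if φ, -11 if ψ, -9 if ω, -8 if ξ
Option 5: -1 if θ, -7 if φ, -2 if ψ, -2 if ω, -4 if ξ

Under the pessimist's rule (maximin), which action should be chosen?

Row minima: Option 1=-9, Option 2=-12, Option 3=-12, Option 4=-11, Option 5=-7
Best worst-case = -7 → Option 5.

Option 5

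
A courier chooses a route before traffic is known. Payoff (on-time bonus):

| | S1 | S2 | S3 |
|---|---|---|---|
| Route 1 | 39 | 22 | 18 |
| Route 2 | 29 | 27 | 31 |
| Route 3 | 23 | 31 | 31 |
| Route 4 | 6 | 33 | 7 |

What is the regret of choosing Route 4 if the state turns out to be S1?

33

Best payoff under S1 is 39.
Regret = 39 − 6 = 33.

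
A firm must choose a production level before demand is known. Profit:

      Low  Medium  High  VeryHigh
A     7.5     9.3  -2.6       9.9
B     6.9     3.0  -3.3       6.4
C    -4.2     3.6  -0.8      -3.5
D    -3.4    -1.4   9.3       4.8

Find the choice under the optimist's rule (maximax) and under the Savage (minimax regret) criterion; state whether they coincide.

Row maxima: A=9.9, B=6.9, C=3.6, D=9.3
Best best-case = 9.9 → A.
Column bests: Low=7.5, Medium=9.3, High=9.3, VeryHigh=9.9.
A regrets: 0.0, 0.0, 11.9, 0.0 → max 11.9
B regrets: 0.6, 6.3, 12.6, 3.5 → max 12.6
C regrets: 11.7, 5.7, 10.1, 13.4 → max 13.4
D regrets: 10.9, 10.7, 0.0, 5.1 → max 10.9
Smallest max regret = 10.9 → D.

maximax → A; minimax regret → D (disagree)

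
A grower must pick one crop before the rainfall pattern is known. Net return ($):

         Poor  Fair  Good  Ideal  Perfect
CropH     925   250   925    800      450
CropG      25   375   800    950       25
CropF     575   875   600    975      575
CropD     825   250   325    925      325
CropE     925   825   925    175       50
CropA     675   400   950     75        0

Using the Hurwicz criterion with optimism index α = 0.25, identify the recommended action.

CropH: 0.25·925 + 0.75·250 = 418.75
CropG: 0.25·950 + 0.75·25 = 256.25
CropF: 0.25·975 + 0.75·575 = 675
CropD: 0.25·925 + 0.75·250 = 418.75
CropE: 0.25·925 + 0.75·50 = 268.75
CropA: 0.25·950 + 0.75·0 = 237.5
Highest Hurwicz score = 675 → CropF.

CropF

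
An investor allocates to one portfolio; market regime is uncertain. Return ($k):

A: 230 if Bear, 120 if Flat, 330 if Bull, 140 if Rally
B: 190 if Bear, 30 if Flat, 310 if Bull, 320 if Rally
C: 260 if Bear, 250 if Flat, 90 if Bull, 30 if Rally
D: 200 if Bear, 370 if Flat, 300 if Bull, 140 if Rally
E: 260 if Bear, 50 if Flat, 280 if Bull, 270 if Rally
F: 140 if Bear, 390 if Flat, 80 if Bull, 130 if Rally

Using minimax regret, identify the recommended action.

Column bests: Bear=260, Flat=390, Bull=330, Rally=320.
A regrets: 30, 270, 0, 180 → max 270
B regrets: 70, 360, 20, 0 → max 360
C regrets: 0, 140, 240, 290 → max 290
D regrets: 60, 20, 30, 180 → max 180
E regrets: 0, 340, 50, 50 → max 340
F regrets: 120, 0, 250, 190 → max 250
Smallest max regret = 180 → D.

D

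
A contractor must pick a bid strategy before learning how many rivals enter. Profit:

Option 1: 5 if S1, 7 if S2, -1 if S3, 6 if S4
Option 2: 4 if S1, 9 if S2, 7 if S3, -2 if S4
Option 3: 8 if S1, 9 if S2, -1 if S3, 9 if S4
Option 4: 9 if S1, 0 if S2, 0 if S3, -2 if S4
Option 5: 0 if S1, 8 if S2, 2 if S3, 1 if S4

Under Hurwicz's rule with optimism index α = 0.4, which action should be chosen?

Option 5

Option 1: 0.4·7 + 0.6·(-1) = 2.2
Option 2: 0.4·9 + 0.6·(-2) = 2.4
Option 3: 0.4·9 + 0.6·(-1) = 3
Option 4: 0.4·9 + 0.6·(-2) = 2.4
Option 5: 0.4·8 + 0.6·0 = 3.2
Highest Hurwicz score = 3.2 → Option 5.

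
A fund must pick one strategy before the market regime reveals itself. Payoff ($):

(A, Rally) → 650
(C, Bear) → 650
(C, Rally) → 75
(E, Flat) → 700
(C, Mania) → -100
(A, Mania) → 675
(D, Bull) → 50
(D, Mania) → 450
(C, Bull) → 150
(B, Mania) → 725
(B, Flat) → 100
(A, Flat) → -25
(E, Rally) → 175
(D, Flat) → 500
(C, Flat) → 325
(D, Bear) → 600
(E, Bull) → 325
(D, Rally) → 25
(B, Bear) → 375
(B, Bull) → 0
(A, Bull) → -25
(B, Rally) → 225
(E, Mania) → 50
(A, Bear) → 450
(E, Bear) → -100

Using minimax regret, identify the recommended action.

B

Column bests: Bear=650, Flat=700, Bull=325, Rally=650, Mania=725.
A regrets: 200, 725, 350, 0, 50 → max 725
B regrets: 275, 600, 325, 425, 0 → max 600
C regrets: 0, 375, 175, 575, 825 → max 825
D regrets: 50, 200, 275, 625, 275 → max 625
E regrets: 750, 0, 0, 475, 675 → max 750
Smallest max regret = 600 → B.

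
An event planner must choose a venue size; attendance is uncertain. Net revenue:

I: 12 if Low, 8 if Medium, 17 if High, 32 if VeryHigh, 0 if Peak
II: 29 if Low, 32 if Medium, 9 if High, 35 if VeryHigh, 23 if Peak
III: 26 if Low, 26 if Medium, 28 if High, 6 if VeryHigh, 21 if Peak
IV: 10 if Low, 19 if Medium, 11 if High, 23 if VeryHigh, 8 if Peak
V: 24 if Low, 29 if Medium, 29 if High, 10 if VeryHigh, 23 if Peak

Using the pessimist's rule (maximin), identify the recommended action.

V

Row minima: I=0, II=9, III=6, IV=8, V=10
Best worst-case = 10 → V.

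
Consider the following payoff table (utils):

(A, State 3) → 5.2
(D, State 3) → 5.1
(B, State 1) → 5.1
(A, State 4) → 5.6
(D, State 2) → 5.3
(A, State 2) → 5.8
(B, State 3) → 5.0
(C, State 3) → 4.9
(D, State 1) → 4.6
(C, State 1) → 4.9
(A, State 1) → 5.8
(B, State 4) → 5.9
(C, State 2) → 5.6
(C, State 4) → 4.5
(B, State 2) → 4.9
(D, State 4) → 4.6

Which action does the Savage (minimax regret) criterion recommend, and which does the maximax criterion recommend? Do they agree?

minimax regret → A; maximax → B (disagree)

Column bests: State 1=5.8, State 2=5.8, State 3=5.2, State 4=5.9.
A regrets: 0.0, 0.0, 0.0, 0.3 → max 0.3
B regrets: 0.7, 0.9, 0.2, 0.0 → max 0.9
C regrets: 0.9, 0.2, 0.3, 1.4 → max 1.4
D regrets: 1.2, 0.5, 0.1, 1.3 → max 1.3
Smallest max regret = 0.3 → A.
Row maxima: A=5.8, B=5.9, C=5.6, D=5.3
Best best-case = 5.9 → B.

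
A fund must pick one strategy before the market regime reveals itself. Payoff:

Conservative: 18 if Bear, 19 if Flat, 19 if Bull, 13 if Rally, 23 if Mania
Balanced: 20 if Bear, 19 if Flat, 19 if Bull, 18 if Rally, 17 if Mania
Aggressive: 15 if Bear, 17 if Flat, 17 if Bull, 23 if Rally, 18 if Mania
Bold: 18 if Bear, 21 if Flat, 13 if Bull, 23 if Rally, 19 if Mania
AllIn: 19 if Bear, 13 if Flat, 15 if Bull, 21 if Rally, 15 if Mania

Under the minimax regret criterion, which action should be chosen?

Column bests: Bear=20, Flat=21, Bull=19, Rally=23, Mania=23.
Conservative regrets: 2, 2, 0, 10, 0 → max 10
Balanced regrets: 0, 2, 0, 5, 6 → max 6
Aggressive regrets: 5, 4, 2, 0, 5 → max 5
Bold regrets: 2, 0, 6, 0, 4 → max 6
AllIn regrets: 1, 8, 4, 2, 8 → max 8
Smallest max regret = 5 → Aggressive.

Aggressive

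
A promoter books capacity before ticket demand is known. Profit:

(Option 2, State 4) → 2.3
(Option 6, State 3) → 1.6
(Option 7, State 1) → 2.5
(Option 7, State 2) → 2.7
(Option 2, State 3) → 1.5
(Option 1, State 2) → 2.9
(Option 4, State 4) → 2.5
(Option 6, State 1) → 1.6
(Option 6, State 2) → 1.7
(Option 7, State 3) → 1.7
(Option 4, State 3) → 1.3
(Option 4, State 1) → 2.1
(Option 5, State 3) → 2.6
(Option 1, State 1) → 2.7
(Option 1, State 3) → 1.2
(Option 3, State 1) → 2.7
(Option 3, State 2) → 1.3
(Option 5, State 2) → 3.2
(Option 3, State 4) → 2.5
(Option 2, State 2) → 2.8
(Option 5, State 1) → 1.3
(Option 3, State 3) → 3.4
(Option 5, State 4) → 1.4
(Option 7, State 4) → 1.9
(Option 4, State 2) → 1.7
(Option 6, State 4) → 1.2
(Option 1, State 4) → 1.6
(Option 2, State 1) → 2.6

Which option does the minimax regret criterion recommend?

Option 5

Column bests: State 1=2.7, State 2=3.2, State 3=3.4, State 4=2.5.
Option 1 regrets: 0.0, 0.3, 2.2, 0.9 → max 2.2
Option 2 regrets: 0.1, 0.4, 1.9, 0.2 → max 1.9
Option 3 regrets: 0.0, 1.9, 0.0, 0.0 → max 1.9
Option 4 regrets: 0.6, 1.5, 2.1, 0.0 → max 2.1
Option 5 regrets: 1.4, 0.0, 0.8, 1.1 → max 1.4
Option 6 regrets: 1.1, 1.5, 1.8, 1.3 → max 1.8
Option 7 regrets: 0.2, 0.5, 1.7, 0.6 → max 1.7
Smallest max regret = 1.4 → Option 5.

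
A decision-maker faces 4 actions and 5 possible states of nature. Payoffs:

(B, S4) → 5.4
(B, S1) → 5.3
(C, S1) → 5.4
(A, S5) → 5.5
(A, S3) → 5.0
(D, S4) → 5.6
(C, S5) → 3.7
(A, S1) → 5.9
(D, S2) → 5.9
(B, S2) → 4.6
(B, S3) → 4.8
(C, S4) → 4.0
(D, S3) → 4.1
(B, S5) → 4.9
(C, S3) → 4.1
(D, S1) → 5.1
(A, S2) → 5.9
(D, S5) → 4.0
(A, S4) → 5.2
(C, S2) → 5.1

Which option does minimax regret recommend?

A

Column bests: S1=5.9, S2=5.9, S3=5.0, S4=5.6, S5=5.5.
A regrets: 0.0, 0.0, 0.0, 0.4, 0.0 → max 0.4
B regrets: 0.6, 1.3, 0.2, 0.2, 0.6 → max 1.3
C regrets: 0.5, 0.8, 0.9, 1.6, 1.8 → max 1.8
D regrets: 0.8, 0.0, 0.9, 0.0, 1.5 → max 1.5
Smallest max regret = 0.4 → A.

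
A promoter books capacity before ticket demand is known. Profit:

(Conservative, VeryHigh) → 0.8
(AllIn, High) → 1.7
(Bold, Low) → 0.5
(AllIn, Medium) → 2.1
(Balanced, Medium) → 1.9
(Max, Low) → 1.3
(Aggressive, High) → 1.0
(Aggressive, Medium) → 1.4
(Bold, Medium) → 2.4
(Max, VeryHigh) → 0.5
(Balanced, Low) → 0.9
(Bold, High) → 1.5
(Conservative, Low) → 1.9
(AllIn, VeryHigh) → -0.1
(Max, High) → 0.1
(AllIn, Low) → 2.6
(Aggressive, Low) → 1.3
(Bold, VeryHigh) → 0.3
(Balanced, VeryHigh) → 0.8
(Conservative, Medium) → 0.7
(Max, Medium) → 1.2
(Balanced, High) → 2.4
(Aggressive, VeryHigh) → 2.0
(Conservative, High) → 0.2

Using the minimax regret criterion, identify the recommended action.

Aggressive

Column bests: Low=2.6, Medium=2.4, High=2.4, VeryHigh=2.0.
Conservative regrets: 0.7, 1.7, 2.2, 1.2 → max 2.2
Balanced regrets: 1.7, 0.5, 0.0, 1.2 → max 1.7
Aggressive regrets: 1.3, 1.0, 1.4, 0.0 → max 1.4
Bold regrets: 2.1, 0.0, 0.9, 1.7 → max 2.1
AllIn regrets: 0.0, 0.3, 0.7, 2.1 → max 2.1
Max regrets: 1.3, 1.2, 2.3, 1.5 → max 2.3
Smallest max regret = 1.4 → Aggressive.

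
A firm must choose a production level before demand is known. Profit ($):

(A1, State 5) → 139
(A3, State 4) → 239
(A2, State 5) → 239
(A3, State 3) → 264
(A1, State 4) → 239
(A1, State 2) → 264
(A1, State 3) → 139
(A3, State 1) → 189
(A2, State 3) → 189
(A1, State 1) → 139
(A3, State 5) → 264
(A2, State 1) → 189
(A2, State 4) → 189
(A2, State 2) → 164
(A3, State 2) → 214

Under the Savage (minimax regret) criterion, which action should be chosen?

Column bests: State 1=189, State 2=264, State 3=264, State 4=239, State 5=264.
A1 regrets: 50, 0, 125, 0, 125 → max 125
A2 regrets: 0, 100, 75, 50, 25 → max 100
A3 regrets: 0, 50, 0, 0, 0 → max 50
Smallest max regret = 50 → A3.

A3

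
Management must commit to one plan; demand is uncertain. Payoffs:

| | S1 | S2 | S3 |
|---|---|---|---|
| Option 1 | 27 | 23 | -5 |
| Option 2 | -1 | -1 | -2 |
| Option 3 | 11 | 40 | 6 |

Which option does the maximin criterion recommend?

Row minima: Option 1=-5, Option 2=-2, Option 3=6
Best worst-case = 6 → Option 3.

Option 3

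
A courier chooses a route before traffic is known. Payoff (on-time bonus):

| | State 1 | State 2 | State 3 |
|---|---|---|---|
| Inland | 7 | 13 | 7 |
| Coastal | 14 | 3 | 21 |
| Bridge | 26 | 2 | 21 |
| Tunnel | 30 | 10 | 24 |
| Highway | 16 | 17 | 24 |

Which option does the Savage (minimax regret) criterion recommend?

Column bests: State 1=30, State 2=17, State 3=24.
Inland regrets: 23, 4, 17 → max 23
Coastal regrets: 16, 14, 3 → max 16
Bridge regrets: 4, 15, 3 → max 15
Tunnel regrets: 0, 7, 0 → max 7
Highway regrets: 14, 0, 0 → max 14
Smallest max regret = 7 → Tunnel.

Tunnel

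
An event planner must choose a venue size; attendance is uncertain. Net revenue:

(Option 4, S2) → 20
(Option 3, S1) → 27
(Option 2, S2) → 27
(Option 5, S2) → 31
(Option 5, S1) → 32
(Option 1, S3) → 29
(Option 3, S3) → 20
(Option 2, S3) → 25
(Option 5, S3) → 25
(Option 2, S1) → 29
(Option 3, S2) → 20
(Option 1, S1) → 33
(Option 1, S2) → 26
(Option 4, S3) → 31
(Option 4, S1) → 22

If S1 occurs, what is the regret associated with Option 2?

Best payoff under S1 is 33.
Regret = 33 − 29 = 4.

4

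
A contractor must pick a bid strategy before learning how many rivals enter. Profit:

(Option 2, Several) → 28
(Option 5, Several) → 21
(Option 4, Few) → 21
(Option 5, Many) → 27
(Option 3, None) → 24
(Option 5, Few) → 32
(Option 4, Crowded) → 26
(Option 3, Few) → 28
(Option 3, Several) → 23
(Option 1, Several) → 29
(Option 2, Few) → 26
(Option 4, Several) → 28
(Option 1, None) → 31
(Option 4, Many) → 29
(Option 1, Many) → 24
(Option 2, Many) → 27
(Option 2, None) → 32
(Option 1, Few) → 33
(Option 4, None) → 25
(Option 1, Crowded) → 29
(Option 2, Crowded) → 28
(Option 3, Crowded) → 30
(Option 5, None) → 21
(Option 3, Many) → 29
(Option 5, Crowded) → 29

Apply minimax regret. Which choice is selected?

Option 1

Column bests: None=32, Few=33, Several=29, Many=29, Crowded=30.
Option 1 regrets: 1, 0, 0, 5, 1 → max 5
Option 2 regrets: 0, 7, 1, 2, 2 → max 7
Option 3 regrets: 8, 5, 6, 0, 0 → max 8
Option 4 regrets: 7, 12, 1, 0, 4 → max 12
Option 5 regrets: 11, 1, 8, 2, 1 → max 11
Smallest max regret = 5 → Option 1.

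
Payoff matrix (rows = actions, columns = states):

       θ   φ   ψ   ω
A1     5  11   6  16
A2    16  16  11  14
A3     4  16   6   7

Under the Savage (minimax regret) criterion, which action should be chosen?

Column bests: θ=16, φ=16, ψ=11, ω=16.
A1 regrets: 11, 5, 5, 0 → max 11
A2 regrets: 0, 0, 0, 2 → max 2
A3 regrets: 12, 0, 5, 9 → max 12
Smallest max regret = 2 → A2.

A2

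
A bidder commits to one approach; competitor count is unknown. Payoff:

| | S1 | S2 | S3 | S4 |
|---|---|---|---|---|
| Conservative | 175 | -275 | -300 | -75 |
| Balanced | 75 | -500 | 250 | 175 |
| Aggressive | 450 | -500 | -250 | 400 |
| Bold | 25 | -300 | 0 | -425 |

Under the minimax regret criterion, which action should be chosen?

Column bests: S1=450, S2=-275, S3=250, S4=400.
Conservative regrets: 275, 0, 550, 475 → max 550
Balanced regrets: 375, 225, 0, 225 → max 375
Aggressive regrets: 0, 225, 500, 0 → max 500
Bold regrets: 425, 25, 250, 825 → max 825
Smallest max regret = 375 → Balanced.

Balanced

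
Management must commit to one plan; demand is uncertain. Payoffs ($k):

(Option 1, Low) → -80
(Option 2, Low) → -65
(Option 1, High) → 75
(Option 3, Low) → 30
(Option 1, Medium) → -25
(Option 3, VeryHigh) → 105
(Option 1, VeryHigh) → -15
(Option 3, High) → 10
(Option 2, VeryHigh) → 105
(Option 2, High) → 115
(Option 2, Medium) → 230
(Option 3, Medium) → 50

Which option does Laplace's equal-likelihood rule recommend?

Option 2

Row averages: Option 1=-11.25, Option 2=96.25, Option 3=48.75
Highest average = 96.25 → Option 2.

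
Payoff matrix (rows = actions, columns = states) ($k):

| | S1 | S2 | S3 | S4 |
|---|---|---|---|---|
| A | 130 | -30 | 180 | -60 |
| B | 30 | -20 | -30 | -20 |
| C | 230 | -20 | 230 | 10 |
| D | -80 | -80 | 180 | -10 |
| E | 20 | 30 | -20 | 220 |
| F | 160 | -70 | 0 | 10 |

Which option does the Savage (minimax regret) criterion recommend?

Column bests: S1=230, S2=30, S3=230, S4=220.
A regrets: 100, 60, 50, 280 → max 280
B regrets: 200, 50, 260, 240 → max 260
C regrets: 0, 50, 0, 210 → max 210
D regrets: 310, 110, 50, 230 → max 310
E regrets: 210, 0, 250, 0 → max 250
F regrets: 70, 100, 230, 210 → max 230
Smallest max regret = 210 → C.

C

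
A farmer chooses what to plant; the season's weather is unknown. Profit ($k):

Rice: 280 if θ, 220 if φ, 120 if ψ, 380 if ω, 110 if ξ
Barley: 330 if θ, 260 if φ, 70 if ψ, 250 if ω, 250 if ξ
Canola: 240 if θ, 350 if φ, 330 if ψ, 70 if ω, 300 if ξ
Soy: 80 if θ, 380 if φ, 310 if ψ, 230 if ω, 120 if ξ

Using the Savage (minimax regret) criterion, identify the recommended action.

Column bests: θ=330, φ=380, ψ=330, ω=380, ξ=300.
Rice regrets: 50, 160, 210, 0, 190 → max 210
Barley regrets: 0, 120, 260, 130, 50 → max 260
Canola regrets: 90, 30, 0, 310, 0 → max 310
Soy regrets: 250, 0, 20, 150, 180 → max 250
Smallest max regret = 210 → Rice.

Rice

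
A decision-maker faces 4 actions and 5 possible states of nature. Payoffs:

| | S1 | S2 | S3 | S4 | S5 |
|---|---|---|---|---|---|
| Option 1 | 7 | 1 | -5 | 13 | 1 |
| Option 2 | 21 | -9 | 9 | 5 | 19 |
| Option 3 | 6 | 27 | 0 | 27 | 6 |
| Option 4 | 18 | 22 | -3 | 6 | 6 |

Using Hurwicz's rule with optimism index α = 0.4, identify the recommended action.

Option 3

Option 1: 0.4·13 + 0.6·(-5) = 2.2
Option 2: 0.4·21 + 0.6·(-9) = 3
Option 3: 0.4·27 + 0.6·0 = 10.8
Option 4: 0.4·22 + 0.6·(-3) = 7
Highest Hurwicz score = 10.8 → Option 3.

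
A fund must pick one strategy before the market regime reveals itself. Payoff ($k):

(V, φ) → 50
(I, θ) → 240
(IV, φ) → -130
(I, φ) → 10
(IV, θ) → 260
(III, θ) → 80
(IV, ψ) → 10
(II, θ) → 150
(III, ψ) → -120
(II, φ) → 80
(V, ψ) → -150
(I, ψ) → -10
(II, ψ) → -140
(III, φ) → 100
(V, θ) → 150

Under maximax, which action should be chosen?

IV

Row maxima: I=240, II=150, III=100, IV=260, V=150
Best best-case = 260 → IV.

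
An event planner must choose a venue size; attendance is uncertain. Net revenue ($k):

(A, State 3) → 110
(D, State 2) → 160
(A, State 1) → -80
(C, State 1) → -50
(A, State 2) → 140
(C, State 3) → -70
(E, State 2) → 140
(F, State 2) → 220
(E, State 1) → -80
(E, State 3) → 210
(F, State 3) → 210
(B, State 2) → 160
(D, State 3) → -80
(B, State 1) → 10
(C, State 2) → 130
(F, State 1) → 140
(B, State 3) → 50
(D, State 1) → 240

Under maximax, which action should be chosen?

D

Row maxima: A=140, B=160, C=130, D=240, E=210, F=220
Best best-case = 240 → D.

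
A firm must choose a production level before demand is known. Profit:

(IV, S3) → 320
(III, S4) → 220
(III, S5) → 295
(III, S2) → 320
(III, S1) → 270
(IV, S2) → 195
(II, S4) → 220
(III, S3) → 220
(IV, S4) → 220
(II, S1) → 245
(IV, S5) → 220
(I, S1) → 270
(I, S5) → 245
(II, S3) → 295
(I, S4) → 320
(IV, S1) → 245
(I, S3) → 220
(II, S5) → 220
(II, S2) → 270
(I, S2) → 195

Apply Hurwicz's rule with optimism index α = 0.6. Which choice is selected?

I: 0.6·320 + 0.4·195 = 270
II: 0.6·295 + 0.4·220 = 265
III: 0.6·320 + 0.4·220 = 280
IV: 0.6·320 + 0.4·195 = 270
Highest Hurwicz score = 280 → III.

III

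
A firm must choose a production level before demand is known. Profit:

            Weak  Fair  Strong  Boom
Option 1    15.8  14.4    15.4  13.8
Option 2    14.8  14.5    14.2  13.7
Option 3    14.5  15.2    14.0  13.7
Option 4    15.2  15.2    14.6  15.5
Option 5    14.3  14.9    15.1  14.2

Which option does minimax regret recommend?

Column bests: Weak=15.8, Fair=15.2, Strong=15.4, Boom=15.5.
Option 1 regrets: 0.0, 0.8, 0.0, 1.7 → max 1.7
Option 2 regrets: 1.0, 0.7, 1.2, 1.8 → max 1.8
Option 3 regrets: 1.3, 0.0, 1.4, 1.8 → max 1.8
Option 4 regrets: 0.6, 0.0, 0.8, 0.0 → max 0.8
Option 5 regrets: 1.5, 0.3, 0.3, 1.3 → max 1.5
Smallest max regret = 0.8 → Option 4.

Option 4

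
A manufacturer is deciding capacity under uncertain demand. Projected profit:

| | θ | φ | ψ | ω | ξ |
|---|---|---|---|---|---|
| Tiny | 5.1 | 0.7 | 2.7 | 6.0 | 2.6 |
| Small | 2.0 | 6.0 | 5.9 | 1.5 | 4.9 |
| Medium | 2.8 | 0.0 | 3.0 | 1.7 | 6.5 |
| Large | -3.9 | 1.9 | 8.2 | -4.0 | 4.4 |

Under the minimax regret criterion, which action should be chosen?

Small

Column bests: θ=5.1, φ=6.0, ψ=8.2, ω=6.0, ξ=6.5.
Tiny regrets: 0.0, 5.3, 5.5, 0.0, 3.9 → max 5.5
Small regrets: 3.1, 0.0, 2.3, 4.5, 1.6 → max 4.5
Medium regrets: 2.3, 6.0, 5.2, 4.3, 0.0 → max 6.0
Large regrets: 9.0, 4.1, 0.0, 10.0, 2.1 → max 10.0
Smallest max regret = 4.5 → Small.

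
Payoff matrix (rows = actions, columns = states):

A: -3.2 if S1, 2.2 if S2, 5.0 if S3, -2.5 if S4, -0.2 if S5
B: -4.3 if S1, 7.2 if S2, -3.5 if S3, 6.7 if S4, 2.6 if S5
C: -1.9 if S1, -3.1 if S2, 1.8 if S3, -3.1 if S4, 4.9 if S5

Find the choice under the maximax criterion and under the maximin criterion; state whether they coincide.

maximax → B; maximin → C (disagree)

Row maxima: A=5.0, B=7.2, C=4.9
Best best-case = 7.2 → B.
Row minima: A=-3.2, B=-4.3, C=-3.1
Best worst-case = -3.1 → C.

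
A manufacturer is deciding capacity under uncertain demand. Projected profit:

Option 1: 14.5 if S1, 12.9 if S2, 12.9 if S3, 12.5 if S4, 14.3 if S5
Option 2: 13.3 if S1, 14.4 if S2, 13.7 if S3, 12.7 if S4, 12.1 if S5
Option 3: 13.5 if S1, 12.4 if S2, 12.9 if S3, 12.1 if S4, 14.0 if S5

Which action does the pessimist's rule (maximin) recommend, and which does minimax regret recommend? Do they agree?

maximin → Option 1; minimax regret → Option 1 (agree)

Row minima: Option 1=12.5, Option 2=12.1, Option 3=12.1
Best worst-case = 12.5 → Option 1.
Column bests: S1=14.5, S2=14.4, S3=13.7, S4=12.7, S5=14.3.
Option 1 regrets: 0.0, 1.5, 0.8, 0.2, 0.0 → max 1.5
Option 2 regrets: 1.2, 0.0, 0.0, 0.0, 2.2 → max 2.2
Option 3 regrets: 1.0, 2.0, 0.8, 0.6, 0.3 → max 2.0
Smallest max regret = 1.5 → Option 1.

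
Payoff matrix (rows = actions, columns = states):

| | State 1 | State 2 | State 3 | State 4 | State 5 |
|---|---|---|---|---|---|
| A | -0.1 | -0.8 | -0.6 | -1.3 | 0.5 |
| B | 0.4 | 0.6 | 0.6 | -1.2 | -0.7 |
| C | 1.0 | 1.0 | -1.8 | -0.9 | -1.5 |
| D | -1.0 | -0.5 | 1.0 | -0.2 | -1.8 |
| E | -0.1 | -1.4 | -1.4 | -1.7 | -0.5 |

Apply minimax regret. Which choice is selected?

Column bests: State 1=1.0, State 2=1.0, State 3=1.0, State 4=-0.2, State 5=0.5.
A regrets: 1.1, 1.8, 1.6, 1.1, 0.0 → max 1.8
B regrets: 0.6, 0.4, 0.4, 1.0, 1.2 → max 1.2
C regrets: 0.0, 0.0, 2.8, 0.7, 2.0 → max 2.8
D regrets: 2.0, 1.5, 0.0, 0.0, 2.3 → max 2.3
E regrets: 1.1, 2.4, 2.4, 1.5, 1.0 → max 2.4
Smallest max regret = 1.2 → B.

B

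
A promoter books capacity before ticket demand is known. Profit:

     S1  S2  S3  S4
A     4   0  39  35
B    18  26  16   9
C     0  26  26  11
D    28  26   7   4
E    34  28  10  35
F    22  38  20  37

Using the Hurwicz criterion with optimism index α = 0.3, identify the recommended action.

A: 0.3·39 + 0.7·0 = 11.7
B: 0.3·26 + 0.7·9 = 14.1
C: 0.3·26 + 0.7·0 = 7.8
D: 0.3·28 + 0.7·4 = 11.2
E: 0.3·35 + 0.7·10 = 17.5
F: 0.3·38 + 0.7·20 = 25.4
Highest Hurwicz score = 25.4 → F.

F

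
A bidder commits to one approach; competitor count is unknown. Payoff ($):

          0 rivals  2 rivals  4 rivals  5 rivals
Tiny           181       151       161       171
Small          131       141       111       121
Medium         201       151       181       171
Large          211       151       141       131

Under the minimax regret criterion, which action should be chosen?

Medium

Column bests: 0 rivals=211, 2 rivals=151, 4 rivals=181, 5 rivals=171.
Tiny regrets: 30, 0, 20, 0 → max 30
Small regrets: 80, 10, 70, 50 → max 80
Medium regrets: 10, 0, 0, 0 → max 10
Large regrets: 0, 0, 40, 40 → max 40
Smallest max regret = 10 → Medium.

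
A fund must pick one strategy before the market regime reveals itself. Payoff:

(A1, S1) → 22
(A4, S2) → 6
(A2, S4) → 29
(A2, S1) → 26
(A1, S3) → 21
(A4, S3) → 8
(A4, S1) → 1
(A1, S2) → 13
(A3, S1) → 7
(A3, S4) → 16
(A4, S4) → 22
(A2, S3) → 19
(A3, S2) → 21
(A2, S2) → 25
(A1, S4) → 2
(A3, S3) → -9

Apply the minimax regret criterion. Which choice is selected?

A2

Column bests: S1=26, S2=25, S3=21, S4=29.
A1 regrets: 4, 12, 0, 27 → max 27
A2 regrets: 0, 0, 2, 0 → max 2
A3 regrets: 19, 4, 30, 13 → max 30
A4 regrets: 25, 19, 13, 7 → max 25
Smallest max regret = 2 → A2.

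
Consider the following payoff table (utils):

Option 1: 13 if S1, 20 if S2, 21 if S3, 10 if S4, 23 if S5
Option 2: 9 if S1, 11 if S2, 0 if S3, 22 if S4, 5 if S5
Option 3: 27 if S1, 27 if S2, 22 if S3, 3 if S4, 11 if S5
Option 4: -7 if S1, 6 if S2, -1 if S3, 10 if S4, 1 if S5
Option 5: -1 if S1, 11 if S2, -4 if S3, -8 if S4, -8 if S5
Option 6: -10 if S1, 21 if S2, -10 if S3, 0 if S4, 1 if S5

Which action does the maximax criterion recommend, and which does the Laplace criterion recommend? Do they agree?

Row maxima: Option 1=23, Option 2=22, Option 3=27, Option 4=10, Option 5=11, Option 6=21
Best best-case = 27 → Option 3.
Row averages: Option 1=17.4, Option 2=9.4, Option 3=18, Option 4=1.8, Option 5=-2, Option 6=0.4
Highest average = 18 → Option 3.

maximax → Option 3; laplace → Option 3 (agree)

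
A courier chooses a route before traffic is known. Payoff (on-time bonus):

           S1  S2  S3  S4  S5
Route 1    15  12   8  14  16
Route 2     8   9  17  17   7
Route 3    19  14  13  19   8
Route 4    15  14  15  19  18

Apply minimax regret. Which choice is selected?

Column bests: S1=19, S2=14, S3=17, S4=19, S5=18.
Route 1 regrets: 4, 2, 9, 5, 2 → max 9
Route 2 regrets: 11, 5, 0, 2, 11 → max 11
Route 3 regrets: 0, 0, 4, 0, 10 → max 10
Route 4 regrets: 4, 0, 2, 0, 0 → max 4
Smallest max regret = 4 → Route 4.

Route 4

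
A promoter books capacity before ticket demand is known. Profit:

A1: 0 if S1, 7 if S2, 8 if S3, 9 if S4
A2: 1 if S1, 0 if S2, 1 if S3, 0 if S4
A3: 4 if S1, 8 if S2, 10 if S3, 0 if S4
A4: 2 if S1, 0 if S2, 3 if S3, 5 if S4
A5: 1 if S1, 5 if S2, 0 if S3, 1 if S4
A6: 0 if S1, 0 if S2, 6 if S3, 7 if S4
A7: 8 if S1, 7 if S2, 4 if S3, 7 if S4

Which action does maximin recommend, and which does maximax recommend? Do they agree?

maximin → A7; maximax → A3 (disagree)

Row minima: A1=0, A2=0, A3=0, A4=0, A5=0, A6=0, A7=4
Best worst-case = 4 → A7.
Row maxima: A1=9, A2=1, A3=10, A4=5, A5=5, A6=7, A7=8
Best best-case = 10 → A3.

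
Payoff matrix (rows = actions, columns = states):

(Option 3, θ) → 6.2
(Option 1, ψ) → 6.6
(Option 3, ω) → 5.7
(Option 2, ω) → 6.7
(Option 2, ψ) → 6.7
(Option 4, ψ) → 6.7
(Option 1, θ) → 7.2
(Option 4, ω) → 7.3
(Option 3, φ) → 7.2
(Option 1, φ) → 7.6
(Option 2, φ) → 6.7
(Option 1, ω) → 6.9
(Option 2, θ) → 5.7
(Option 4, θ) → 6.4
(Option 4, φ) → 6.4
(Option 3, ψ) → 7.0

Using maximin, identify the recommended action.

Option 1

Row minima: Option 1=6.6, Option 2=5.7, Option 3=5.7, Option 4=6.4
Best worst-case = 6.6 → Option 1.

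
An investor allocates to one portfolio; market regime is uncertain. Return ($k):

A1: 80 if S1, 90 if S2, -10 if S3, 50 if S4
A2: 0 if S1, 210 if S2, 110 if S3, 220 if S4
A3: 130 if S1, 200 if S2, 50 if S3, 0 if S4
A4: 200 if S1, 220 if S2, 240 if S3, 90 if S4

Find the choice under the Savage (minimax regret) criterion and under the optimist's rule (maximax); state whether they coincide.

Column bests: S1=200, S2=220, S3=240, S4=220.
A1 regrets: 120, 130, 250, 170 → max 250
A2 regrets: 200, 10, 130, 0 → max 200
A3 regrets: 70, 20, 190, 220 → max 220
A4 regrets: 0, 0, 0, 130 → max 130
Smallest max regret = 130 → A4.
Row maxima: A1=90, A2=220, A3=200, A4=240
Best best-case = 240 → A4.

minimax regret → A4; maximax → A4 (agree)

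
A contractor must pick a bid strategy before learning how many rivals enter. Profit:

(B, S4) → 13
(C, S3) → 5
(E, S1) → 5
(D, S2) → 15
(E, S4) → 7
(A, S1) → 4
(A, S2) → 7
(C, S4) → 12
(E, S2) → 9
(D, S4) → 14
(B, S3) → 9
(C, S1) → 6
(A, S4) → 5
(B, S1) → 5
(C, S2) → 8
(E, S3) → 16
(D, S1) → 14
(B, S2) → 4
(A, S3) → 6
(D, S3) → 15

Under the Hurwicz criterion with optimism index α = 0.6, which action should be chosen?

D

A: 0.6·7 + 0.4·4 = 5.8
B: 0.6·13 + 0.4·4 = 9.4
C: 0.6·12 + 0.4·5 = 9.2
D: 0.6·15 + 0.4·14 = 14.6
E: 0.6·16 + 0.4·5 = 11.6
Highest Hurwicz score = 14.6 → D.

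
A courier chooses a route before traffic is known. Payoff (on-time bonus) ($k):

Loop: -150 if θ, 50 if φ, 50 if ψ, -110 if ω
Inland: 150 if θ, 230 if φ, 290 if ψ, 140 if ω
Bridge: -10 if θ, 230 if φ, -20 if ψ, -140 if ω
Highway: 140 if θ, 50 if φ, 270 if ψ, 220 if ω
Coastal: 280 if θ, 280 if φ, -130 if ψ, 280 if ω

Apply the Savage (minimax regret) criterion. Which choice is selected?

Column bests: θ=280, φ=280, ψ=290, ω=280.
Loop regrets: 430, 230, 240, 390 → max 430
Inland regrets: 130, 50, 0, 140 → max 140
Bridge regrets: 290, 50, 310, 420 → max 420
Highway regrets: 140, 230, 20, 60 → max 230
Coastal regrets: 0, 0, 420, 0 → max 420
Smallest max regret = 140 → Inland.

Inland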